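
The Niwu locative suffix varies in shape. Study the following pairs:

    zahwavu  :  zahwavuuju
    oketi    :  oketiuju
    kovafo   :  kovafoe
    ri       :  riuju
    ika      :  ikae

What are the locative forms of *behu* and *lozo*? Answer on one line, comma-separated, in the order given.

The suffix is conditioned by the last vowel: -uju when the last vowel of the stem is a high vowel (*zahwavu*, *oketi*, *ri*); -e when the last vowel of the stem is a non-high vowel (*kovafo*, *ika*).
The last vowel of *behu* is /u/, which is a high vowel, so the suffix is -uju, giving *behuuju*.
Since the last vowel of *lozo* is /o/ (a non-high vowel), it takes -e, giving *lozoe*.

behuuju, lozoe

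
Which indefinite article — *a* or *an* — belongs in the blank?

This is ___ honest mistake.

The indefinite article is chosen by the initial *sound* of the following word, not its spelling.
*honest* begins with the sound /ɒ/ (silent h) — a vowel sound.
So the article is *an*: This is an honest mistake.

an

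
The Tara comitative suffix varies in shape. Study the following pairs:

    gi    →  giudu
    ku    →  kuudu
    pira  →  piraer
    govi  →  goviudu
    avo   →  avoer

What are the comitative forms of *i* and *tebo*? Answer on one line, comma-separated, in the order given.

iudu, teboer

The pattern is height harmony: -udu when the last vowel of the stem is a high vowel (*gi*, *ku*, *govi*); -er when the last vowel of the stem is a non-high vowel (*pira*, *avo*).
The last vowel of *i* is /i/, which is a high vowel, so the suffix is -udu, giving *iudu*.
*tebo* — last vowel /o/ (a non-high vowel) → -er → *teboer*.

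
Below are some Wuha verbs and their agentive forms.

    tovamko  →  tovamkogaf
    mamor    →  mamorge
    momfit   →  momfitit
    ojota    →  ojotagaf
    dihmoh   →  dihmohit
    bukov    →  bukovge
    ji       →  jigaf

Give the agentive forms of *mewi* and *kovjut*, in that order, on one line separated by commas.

mewigaf, kovjutit

The suffix is conditioned by the final sound: -it when the stem ends in a voiceless consonant (*momfit*, *dihmoh*); -ge when the stem ends in a voiced consonant (*mamor*, *bukov*); -gaf when the stem ends in a vowel (*tovamko*, *ojota*, *ji*).
*mewi*: final sound = /i/, a vowel → -gaf → *mewigaf*.
*kovjut* — final sound /t/ (a voiceless consonant) → -it → *kovjutit*.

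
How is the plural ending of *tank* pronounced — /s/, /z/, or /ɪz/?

The stem *tank* ends in a voiceless non-sibilant consonant.
The plural suffix surfaces as /ɪz/ after sibilants, /s/ after other voiceless consonants, and /z/ after other voiced sounds.
So the plural -s on *tank* is pronounced /s/.

/s/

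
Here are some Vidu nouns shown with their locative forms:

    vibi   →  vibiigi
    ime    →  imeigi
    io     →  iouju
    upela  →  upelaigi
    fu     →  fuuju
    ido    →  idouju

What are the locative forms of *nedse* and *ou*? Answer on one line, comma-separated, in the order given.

nedseigi, ouuju

The alternation tracks the last vowel of the stem — -uju when the last vowel of the stem is a rounded vowel (*io*, *fu*, *ido*); -igi when the last vowel of the stem is an unrounded vowel (*vibi*, *ime*, *upela*).
Since the last vowel of *nedse* is /e/ (an unrounded vowel), it takes -igi, giving *nedseigi*.
The last vowel of *ou* is /u/, which is a rounded vowel, so the suffix is -uju, giving *ouuju*.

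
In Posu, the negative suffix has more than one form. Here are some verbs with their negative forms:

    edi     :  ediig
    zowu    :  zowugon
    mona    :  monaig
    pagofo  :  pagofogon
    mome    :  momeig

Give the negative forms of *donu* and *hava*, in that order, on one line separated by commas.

donugon, havaig

The pattern is rounding harmony: -gon when the last vowel of the stem is a rounded vowel (*zowu*, *pagofo*); -ig when the last vowel of the stem is an unrounded vowel (*edi*, *mona*, *mome*).
Since the last vowel of *donu* is /u/ (a rounded vowel), it takes -gon, giving *donugon*.
Since the last vowel of *hava* is /a/ (an unrounded vowel), it takes -ig, giving *havaig*.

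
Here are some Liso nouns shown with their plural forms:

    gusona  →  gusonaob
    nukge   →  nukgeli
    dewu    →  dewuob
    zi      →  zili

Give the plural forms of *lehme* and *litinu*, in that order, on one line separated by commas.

lehmeli, litinuob

The pattern is front/back vowel harmony: -li when the last vowel of the stem is a front vowel (*nukge*, *zi*); -ob when the last vowel of the stem is a back vowel (*gusona*, *dewu*).
The last vowel of *lehme* is /e/, which is a front vowel, so the suffix is -li, giving *lehmeli*.
Since the last vowel of *litinu* is /u/ (a back vowel), it takes -ob, giving *litinuob*.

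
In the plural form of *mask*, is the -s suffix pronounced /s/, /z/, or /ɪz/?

The stem *mask* ends in a voiceless non-sibilant consonant.
The plural suffix surfaces as /ɪz/ after sibilants, /s/ after other voiceless consonants, and /z/ after other voiced sounds.
So the plural -s on *mask* is pronounced /s/.

/s/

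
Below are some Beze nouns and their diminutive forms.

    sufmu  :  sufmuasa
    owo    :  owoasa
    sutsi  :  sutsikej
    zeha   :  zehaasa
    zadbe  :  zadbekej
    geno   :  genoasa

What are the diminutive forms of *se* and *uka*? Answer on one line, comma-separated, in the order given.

sekej, ukaasa

Looking at the last vowel of each stem: -kej when the last vowel of the stem is a front vowel (*sutsi*, *zadbe*); -asa when the last vowel of the stem is a back vowel (*sufmu*, *owo*, *zeha*, *geno*).
*se* — last vowel /e/ (a front vowel) → -kej → *sekej*.
*uka* — last vowel /a/ (a back vowel) → -asa → *ukaasa*.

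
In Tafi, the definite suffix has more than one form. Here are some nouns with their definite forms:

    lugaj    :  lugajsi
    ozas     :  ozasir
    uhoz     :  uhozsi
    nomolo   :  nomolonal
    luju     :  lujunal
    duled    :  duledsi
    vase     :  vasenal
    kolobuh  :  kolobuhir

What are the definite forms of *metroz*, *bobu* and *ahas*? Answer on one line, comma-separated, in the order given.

The suffix is conditioned by the final sound: -ir when the stem ends in a voiceless consonant (*ozas*, *kolobuh*); -si when the stem ends in a voiced consonant (*lugaj*, *uhoz*, *duled*); -nal when the stem ends in a vowel (*nomolo*, *luju*, *vase*).
*metroz*: final sound = /z/, a voiced consonant → -si → *metrozsi*.
*bobu* — final sound /u/ (a vowel) → -nal → *bobunal*.
*ahas*: final sound = /s/, a voiceless consonant → -ir → *ahasir*.

metrozsi, bobunal, ahasir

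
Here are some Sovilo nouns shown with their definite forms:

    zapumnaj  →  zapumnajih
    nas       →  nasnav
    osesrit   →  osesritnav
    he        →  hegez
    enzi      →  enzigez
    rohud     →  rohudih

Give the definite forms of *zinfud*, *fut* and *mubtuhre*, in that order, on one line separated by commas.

zinfudih, futnav, mubtuhregez

The alternation tracks the final sound of the stem — -nav when the stem ends in a voiceless consonant (*nas*, *osesrit*); -ih when the stem ends in a voiced consonant (*zapumnaj*, *rohud*); -gez when the stem ends in a vowel (*he*, *enzi*).
*zinfud* — final sound /d/ (a voiced consonant) → -ih → *zinfudih*.
*fut*: final sound = /t/, a voiceless consonant → -nav → *futnav*.
*mubtuhre* — final sound /e/ (a vowel) → -gez → *mubtuhregez*.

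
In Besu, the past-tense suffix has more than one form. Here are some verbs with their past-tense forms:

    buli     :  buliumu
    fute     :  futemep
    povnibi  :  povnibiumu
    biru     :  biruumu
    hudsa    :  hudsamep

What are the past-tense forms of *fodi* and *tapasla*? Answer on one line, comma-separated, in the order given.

fodiumu, tapaslamep

The pattern is height harmony: -umu when the last vowel of the stem is a high vowel (*buli*, *povnibi*, *biru*); -mep when the last vowel of the stem is a non-high vowel (*fute*, *hudsa*).
*fodi*: last vowel = /i/, a high vowel → -umu → *fodiumu*.
The last vowel of *tapasla* is /a/, which is a non-high vowel, so the suffix is -mep, giving *tapaslamep*.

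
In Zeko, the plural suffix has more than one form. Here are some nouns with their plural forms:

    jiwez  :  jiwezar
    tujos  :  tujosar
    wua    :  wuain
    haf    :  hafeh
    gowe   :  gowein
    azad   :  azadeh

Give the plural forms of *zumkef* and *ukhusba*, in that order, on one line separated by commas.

The pattern is sibilance of the final sound: -ar when the stem ends in a sibilant (*jiwez*, *tujos*); -eh when the stem ends in a non-sibilant consonant (*haf*, *azad*); -in when the stem ends in a vowel (*wua*, *gowe*).
Since the final sound of *zumkef* is /f/ (a non-sibilant consonant), it takes -eh, giving *zumkefeh*.
Since the final sound of *ukhusba* is /a/ (a vowel), it takes -in, giving *ukhusbain*.

zumkefeh, ukhusbain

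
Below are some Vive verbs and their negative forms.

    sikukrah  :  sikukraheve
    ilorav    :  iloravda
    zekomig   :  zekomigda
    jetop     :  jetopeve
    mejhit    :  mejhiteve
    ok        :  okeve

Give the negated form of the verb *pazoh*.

pazoheve

The suffix is conditioned by the final consonant: -eve when the stem ends in a voiceless consonant (*sikukrah*, *jetop*, *mejhit*, *ok*); -da when the stem ends in a voiced consonant (*ilorav*, *zekomig*).
*pazoh* — final consonant /h/ (voiceless) → -eve → *pazoheve*.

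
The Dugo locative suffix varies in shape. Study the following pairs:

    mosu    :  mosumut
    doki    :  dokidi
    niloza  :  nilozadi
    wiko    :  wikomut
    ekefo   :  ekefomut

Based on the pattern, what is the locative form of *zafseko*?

The alternation tracks the last vowel of the stem — -mut when the last vowel of the stem is a rounded vowel (*mosu*, *wiko*, *ekefo*); -di when the last vowel of the stem is an unrounded vowel (*doki*, *niloza*).
The last vowel of *zafseko* is /o/, which is a rounded vowel, so the suffix is -mut, giving *zafsekomut*.

zafsekomut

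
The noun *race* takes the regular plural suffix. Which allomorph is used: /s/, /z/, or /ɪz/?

/ɪz/

The stem *race* ends in a sibilant (/s, z, ʃ, ʒ, tʃ, dʒ/).
The plural suffix surfaces as /ɪz/ after sibilants, /s/ after other voiceless consonants, and /z/ after other voiced sounds.
So the plural -s on *race* is pronounced /ɪz/.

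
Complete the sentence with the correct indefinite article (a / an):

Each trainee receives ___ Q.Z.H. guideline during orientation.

The indefinite article is chosen by the initial *sound* of the following word, not its spelling.
The initialism *Q.Z.H.* is read letter by letter; the first letter, Q, is pronounced /kjuː/, which begins with a consonant sound.
So the article is *a*: Each trainee receives a Q.Z.H. guideline during orientation.

a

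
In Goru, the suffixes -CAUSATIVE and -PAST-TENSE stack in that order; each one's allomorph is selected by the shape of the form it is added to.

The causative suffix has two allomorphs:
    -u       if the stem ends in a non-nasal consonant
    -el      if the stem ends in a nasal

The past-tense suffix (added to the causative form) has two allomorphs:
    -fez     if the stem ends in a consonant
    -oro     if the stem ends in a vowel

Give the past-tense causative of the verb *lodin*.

*lodin*: final consonant = /n/, a nasal → -el → *lodinel*.
Since the final sound of the causative form *lodinel* is /l/ (a consonant), it takes -fez, giving *lodinelfez*.

lodinelfez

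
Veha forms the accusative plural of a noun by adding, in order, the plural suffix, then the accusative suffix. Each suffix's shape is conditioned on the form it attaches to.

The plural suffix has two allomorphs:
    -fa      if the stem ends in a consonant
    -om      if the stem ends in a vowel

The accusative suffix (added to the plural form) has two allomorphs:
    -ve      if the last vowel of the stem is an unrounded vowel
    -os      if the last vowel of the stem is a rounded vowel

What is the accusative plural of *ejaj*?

Since the final sound of *ejaj* is /j/ (a consonant), it takes -fa, giving *ejajfa*.
The last vowel of the plural form *ejajfa* is /a/, which is an unrounded vowel, so the accusative suffix is -ve, giving *ejajfave*.

ejajfave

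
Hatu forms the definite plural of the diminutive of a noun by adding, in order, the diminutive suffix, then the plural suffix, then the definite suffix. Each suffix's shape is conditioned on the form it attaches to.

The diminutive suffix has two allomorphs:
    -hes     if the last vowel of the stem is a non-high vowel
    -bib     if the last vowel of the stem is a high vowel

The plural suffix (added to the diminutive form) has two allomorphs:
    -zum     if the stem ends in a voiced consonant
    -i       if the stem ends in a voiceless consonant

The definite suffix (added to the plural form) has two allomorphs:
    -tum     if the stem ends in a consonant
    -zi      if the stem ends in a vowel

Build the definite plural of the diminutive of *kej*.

kejhesizi

Since the last vowel of *kej* is /e/ (a non-high vowel), it takes -hes, giving *kejhes*.
Since the final consonant of the diminutive form *kejhes* is /s/ (voiceless), it takes -i, giving *kejhesi*.
Since the final sound of the plural form *kejhesi* is /i/ (a vowel), it takes -zi, giving *kejhesizi*.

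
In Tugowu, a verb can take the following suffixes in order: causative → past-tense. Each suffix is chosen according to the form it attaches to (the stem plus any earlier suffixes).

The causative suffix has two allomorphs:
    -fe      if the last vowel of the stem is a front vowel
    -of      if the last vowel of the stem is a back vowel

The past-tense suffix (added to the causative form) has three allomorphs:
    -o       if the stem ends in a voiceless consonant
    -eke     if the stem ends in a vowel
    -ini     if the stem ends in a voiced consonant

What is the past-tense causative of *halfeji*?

*halfeji*: last vowel = /i/, a front vowel → -fe → *halfejife*.
Since the final sound of the causative form *halfejife* is /e/ (a vowel), it takes -eke, giving *halfejifeeke*.

halfejifeeke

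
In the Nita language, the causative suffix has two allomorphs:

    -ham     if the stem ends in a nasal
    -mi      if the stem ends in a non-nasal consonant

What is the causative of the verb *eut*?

eutmi

*eut* — final consonant /t/ (non-nasal) → -mi → *eutmi*.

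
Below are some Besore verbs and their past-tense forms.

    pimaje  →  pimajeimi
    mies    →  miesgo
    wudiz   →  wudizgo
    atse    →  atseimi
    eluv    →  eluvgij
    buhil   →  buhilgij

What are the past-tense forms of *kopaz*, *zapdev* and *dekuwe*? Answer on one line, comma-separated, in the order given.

The suffix is conditioned by the final sound: -go when the stem ends in a sibilant (*mies*, *wudiz*); -gij when the stem ends in a non-sibilant consonant (*eluv*, *buhil*); -imi when the stem ends in a vowel (*pimaje*, *atse*).
*kopaz* — final sound /z/ (a sibilant) → -go → *kopazgo*.
*zapdev* — final sound /v/ (a non-sibilant consonant) → -gij → *zapdevgij*.
The final sound of *dekuwe* is /e/, which is a vowel, so the suffix is -imi, giving *dekuweimi*.

kopazgo, zapdevgij, dekuweimi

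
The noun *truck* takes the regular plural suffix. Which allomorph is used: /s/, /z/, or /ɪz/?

/s/

The stem *truck* ends in a voiceless non-sibilant consonant.
The plural suffix surfaces as /ɪz/ after sibilants, /s/ after other voiceless consonants, and /z/ after other voiced sounds.
So the plural -s on *truck* is pronounced /s/.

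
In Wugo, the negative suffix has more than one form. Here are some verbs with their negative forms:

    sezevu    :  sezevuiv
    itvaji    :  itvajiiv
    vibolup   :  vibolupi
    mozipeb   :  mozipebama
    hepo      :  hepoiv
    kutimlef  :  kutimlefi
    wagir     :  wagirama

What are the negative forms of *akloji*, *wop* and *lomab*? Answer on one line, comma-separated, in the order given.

Looking at the final sound of each stem: -i when the stem ends in a voiceless consonant (*vibolup*, *kutimlef*); -ama when the stem ends in a voiced consonant (*mozipeb*, *wagir*); -iv when the stem ends in a vowel (*sezevu*, *itvaji*, *hepo*).
*akloji*: final sound = /i/, a vowel → -iv → *aklojiiv*.
*wop* — final sound /p/ (a voiceless consonant) → -i → *wopi*.
*lomab* — final sound /b/ (a voiced consonant) → -ama → *lomabama*.

aklojiiv, wopi, lomabama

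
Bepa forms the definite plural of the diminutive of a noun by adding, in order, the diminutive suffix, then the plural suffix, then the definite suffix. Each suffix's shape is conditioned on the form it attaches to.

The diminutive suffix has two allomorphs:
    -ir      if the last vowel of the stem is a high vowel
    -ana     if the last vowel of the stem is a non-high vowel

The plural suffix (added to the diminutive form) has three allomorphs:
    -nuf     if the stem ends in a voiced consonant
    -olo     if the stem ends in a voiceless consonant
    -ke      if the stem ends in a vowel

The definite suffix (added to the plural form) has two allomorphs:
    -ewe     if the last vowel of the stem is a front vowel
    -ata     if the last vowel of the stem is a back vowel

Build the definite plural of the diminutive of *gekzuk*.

gekzukirnufata

The last vowel of *gekzuk* is /u/, which is a high vowel, so the diminutive suffix is -ir, giving *gekzukir*.
The diminutive form *gekzukir* — final sound /r/ (a voiced consonant) → -nuf → *gekzukirnuf*.
Since the last vowel of the plural form *gekzukirnuf* is /u/ (a back vowel), it takes -ata, giving *gekzukirnufata*.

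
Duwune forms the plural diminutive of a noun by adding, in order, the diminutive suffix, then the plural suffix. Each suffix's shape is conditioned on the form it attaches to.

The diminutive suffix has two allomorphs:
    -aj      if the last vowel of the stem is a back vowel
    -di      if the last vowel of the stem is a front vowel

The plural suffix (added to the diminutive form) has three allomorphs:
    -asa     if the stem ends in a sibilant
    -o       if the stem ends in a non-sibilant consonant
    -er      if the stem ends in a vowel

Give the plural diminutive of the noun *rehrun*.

rehrunajo

*rehrun* — last vowel /u/ (a back vowel) → -aj → *rehrunaj*.
The final sound of the diminutive form *rehrunaj* is /j/, which is a non-sibilant consonant, so the plural suffix is -o, giving *rehrunajo*.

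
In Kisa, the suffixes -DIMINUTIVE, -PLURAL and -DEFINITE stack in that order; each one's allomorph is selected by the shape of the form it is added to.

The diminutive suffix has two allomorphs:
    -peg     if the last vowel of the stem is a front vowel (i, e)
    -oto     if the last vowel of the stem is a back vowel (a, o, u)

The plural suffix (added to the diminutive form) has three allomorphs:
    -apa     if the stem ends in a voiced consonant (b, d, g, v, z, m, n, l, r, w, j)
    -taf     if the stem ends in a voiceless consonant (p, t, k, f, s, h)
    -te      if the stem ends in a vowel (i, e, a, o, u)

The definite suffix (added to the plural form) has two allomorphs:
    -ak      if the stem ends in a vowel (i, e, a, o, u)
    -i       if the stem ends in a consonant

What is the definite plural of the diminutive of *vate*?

*vate*: last vowel = /e/, a front vowel → -peg → *vatepeg*.
The diminutive form *vatepeg* — final sound /g/ (a voiced consonant) → -apa → *vatepegapa*.
Since the final sound of the plural form *vatepegapa* is /a/ (a vowel), it takes -ak, giving *vatepegapaak*.

vatepegapaak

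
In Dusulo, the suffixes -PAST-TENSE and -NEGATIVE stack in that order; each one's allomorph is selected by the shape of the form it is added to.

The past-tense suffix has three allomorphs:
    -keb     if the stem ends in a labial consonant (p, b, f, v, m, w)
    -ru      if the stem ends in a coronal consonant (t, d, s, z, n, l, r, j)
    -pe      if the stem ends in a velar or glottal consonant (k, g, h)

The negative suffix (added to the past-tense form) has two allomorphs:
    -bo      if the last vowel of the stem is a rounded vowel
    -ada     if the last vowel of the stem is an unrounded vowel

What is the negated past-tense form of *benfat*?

*benfat*: final consonant = /t/, coronal → -ru → *benfatru*.
The last vowel of the past-tense form *benfatru* is /u/, which is a rounded vowel, so the negative suffix is -bo, giving *benfatrubo*.

benfatrubo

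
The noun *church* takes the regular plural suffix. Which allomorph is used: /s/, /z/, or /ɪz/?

/ɪz/

The stem *church* ends in a sibilant (/s, z, ʃ, ʒ, tʃ, dʒ/).
The plural suffix surfaces as /ɪz/ after sibilants, /s/ after other voiceless consonants, and /z/ after other voiced sounds.
So the plural -s on *church* is pronounced /ɪz/.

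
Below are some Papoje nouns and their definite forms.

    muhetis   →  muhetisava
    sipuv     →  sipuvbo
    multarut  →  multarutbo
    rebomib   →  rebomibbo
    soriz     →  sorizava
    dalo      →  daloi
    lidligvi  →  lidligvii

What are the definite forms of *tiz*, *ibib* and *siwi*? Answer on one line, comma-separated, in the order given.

tizava, ibibbo, siwii

The suffix is conditioned by the final sound: -ava when the stem ends in a sibilant (*muhetis*, *soriz*); -bo when the stem ends in a non-sibilant consonant (*sipuv*, *multarut*, *rebomib*); -i when the stem ends in a vowel (*dalo*, *lidligvi*).
*tiz* — final sound /z/ (a sibilant) → -ava → *tizava*.
Since the final sound of *ibib* is /b/ (a non-sibilant consonant), it takes -bo, giving *ibibbo*.
*siwi* — final sound /i/ (a vowel) → -i → *siwii*.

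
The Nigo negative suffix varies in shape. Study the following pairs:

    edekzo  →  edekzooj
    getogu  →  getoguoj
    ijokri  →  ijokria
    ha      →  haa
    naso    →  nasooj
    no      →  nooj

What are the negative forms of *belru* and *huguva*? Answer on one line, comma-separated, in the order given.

The alternation tracks the last vowel of the stem — -oj when the last vowel of the stem is a rounded vowel (*edekzo*, *getogu*, *naso*, *no*); -a when the last vowel of the stem is an unrounded vowel (*ijokri*, *ha*).
*belru* — last vowel /u/ (a rounded vowel) → -oj → *belruoj*.
Since the last vowel of *huguva* is /a/ (an unrounded vowel), it takes -a, giving *huguvaa*.

belruoj, huguvaa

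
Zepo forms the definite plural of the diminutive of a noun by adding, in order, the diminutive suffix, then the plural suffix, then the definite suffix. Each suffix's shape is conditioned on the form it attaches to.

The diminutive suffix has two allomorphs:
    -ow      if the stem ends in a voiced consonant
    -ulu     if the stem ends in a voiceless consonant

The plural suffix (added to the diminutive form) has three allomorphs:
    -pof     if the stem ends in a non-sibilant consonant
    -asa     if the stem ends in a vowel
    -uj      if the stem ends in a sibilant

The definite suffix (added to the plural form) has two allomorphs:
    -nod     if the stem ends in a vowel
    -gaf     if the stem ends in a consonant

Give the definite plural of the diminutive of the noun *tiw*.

*tiw* — final consonant /w/ (voiced) → -ow → *tiwow*.
The final sound of the diminutive form *tiwow* is /w/, which is a non-sibilant consonant, so the plural suffix is -pof, giving *tiwowpof*.
The plural form *tiwowpof*: final sound = /f/, a consonant → -gaf → *tiwowpofgaf*.

tiwowpofgaf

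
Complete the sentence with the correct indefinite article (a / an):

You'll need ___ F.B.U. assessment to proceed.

The indefinite article is chosen by the initial *sound* of the following word, not its spelling.
The initialism *F.B.U.* is read letter by letter; the first letter, F, is pronounced /ɛf/, which begins with a vowel sound.
So the article is *an*: You'll need an F.B.U. assessment to proceed.

an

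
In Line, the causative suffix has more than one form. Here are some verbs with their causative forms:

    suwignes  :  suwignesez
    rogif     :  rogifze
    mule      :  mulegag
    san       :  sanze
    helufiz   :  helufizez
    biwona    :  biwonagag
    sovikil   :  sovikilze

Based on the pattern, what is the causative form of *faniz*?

Looking at the final sound of each stem: -ez when the stem ends in a sibilant (*suwignes*, *helufiz*); -ze when the stem ends in a non-sibilant consonant (*rogif*, *san*, *sovikil*); -gag when the stem ends in a vowel (*mule*, *biwona*).
*faniz* — final sound /z/ (a sibilant) → -ez → *fanizez*.

fanizez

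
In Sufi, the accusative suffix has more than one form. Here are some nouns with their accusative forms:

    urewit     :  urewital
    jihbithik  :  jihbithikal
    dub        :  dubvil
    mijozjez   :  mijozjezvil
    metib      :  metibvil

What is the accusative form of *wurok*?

The suffix is conditioned by the final consonant: -al when the stem ends in a voiceless consonant (*urewit*, *jihbithik*); -vil when the stem ends in a voiced consonant (*dub*, *mijozjez*, *metib*).
The final consonant of *wurok* is /k/, which is voiceless, so the suffix is -al, giving *wurokal*.

wurokal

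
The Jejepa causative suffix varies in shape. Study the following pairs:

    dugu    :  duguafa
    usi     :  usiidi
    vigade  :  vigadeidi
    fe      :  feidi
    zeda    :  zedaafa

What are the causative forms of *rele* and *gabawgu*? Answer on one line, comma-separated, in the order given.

The alternation tracks the last vowel of the stem — -idi when the last vowel of the stem is a front vowel (*usi*, *vigade*, *fe*); -afa when the last vowel of the stem is a back vowel (*dugu*, *zeda*).
Since the last vowel of *rele* is /e/ (a front vowel), it takes -idi, giving *releidi*.
Since the last vowel of *gabawgu* is /u/ (a back vowel), it takes -afa, giving *gabawguafa*.

releidi, gabawguafa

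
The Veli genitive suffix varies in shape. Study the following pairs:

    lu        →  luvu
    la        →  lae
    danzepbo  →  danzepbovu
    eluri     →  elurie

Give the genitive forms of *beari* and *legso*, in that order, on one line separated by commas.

bearie, legsovu

The alternation tracks the last vowel of the stem — -vu when the last vowel of the stem is a rounded vowel (*lu*, *danzepbo*); -e when the last vowel of the stem is an unrounded vowel (*la*, *eluri*).
*beari* — last vowel /i/ (an unrounded vowel) → -e → *bearie*.
The last vowel of *legso* is /o/, which is a rounded vowel, so the suffix is -vu, giving *legsovu*.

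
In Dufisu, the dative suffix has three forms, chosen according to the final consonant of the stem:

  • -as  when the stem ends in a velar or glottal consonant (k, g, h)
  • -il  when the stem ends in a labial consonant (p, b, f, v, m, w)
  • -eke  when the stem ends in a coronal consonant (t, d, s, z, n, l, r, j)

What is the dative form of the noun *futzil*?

Since the final consonant of *futzil* is /l/ (coronal), it takes -eke, giving *futzileke*.

futzileke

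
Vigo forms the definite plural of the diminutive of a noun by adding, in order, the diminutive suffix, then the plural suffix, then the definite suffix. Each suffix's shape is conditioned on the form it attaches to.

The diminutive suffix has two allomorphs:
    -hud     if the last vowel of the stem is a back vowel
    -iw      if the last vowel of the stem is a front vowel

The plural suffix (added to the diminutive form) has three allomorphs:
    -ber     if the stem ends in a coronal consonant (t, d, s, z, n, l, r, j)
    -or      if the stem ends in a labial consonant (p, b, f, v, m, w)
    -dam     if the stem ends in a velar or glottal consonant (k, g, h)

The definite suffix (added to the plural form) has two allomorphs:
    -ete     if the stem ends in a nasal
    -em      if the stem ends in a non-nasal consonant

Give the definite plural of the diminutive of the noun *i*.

*i* — last vowel /i/ (a front vowel) → -iw → *iiw*.
The diminutive form *iiw* — final consonant /w/ (labial) → -or → *iiwor*.
The plural form *iiwor* — final consonant /r/ (non-nasal) → -em → *iiworem*.

iiworem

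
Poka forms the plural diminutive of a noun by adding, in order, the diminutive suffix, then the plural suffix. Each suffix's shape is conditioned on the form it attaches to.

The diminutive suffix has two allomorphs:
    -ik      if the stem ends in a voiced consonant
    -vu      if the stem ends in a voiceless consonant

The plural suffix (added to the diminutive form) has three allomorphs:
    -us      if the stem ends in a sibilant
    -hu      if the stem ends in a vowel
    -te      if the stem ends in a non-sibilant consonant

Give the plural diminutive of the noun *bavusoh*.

bavusohvuhu

*bavusoh*: final consonant = /h/, voiceless → -vu → *bavusohvu*.
Since the final sound of the diminutive form *bavusohvu* is /u/ (a vowel), it takes -hu, giving *bavusohvuhu*.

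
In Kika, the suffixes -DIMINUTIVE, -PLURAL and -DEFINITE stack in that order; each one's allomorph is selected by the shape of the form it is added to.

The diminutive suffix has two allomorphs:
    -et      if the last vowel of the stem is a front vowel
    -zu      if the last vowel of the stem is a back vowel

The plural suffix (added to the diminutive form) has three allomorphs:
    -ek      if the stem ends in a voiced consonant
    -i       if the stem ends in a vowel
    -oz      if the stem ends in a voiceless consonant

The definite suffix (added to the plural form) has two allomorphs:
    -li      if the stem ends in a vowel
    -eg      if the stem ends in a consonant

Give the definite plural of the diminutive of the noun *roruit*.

Since the last vowel of *roruit* is /i/ (a front vowel), it takes -et, giving *roruitet*.
The diminutive form *roruitet* — final sound /t/ (a voiceless consonant) → -oz → *roruitetoz*.
The final sound of the plural form *roruitetoz* is /z/, which is a consonant, so the definite suffix is -eg, giving *roruitetozeg*.

roruitetozeg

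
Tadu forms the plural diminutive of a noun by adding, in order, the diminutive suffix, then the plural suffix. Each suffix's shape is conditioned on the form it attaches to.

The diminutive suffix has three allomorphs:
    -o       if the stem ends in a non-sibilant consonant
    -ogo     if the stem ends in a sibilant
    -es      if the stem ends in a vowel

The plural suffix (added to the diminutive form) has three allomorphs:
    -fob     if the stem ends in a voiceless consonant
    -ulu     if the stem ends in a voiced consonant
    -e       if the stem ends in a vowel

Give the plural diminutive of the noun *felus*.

The final sound of *felus* is /s/, which is a sibilant, so the diminutive suffix is -ogo, giving *felusogo*.
The diminutive form *felusogo* — final sound /o/ (a vowel) → -e → *felusogoe*.

felusogoe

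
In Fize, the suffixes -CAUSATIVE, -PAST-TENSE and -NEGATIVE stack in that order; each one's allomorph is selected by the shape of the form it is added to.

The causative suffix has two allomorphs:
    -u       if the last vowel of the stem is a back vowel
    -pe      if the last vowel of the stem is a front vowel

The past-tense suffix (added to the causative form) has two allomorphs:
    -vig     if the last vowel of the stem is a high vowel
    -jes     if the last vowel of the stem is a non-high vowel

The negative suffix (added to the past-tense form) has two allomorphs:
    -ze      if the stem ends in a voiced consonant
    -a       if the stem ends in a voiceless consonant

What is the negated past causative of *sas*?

sasuvigze

*sas* — last vowel /a/ (a back vowel) → -u → *sasu*.
The causative form *sasu* — last vowel /u/ (a high vowel) → -vig → *sasuvig*.
The past-tense form *sasuvig*: final consonant = /g/, voiced → -ze → *sasuvigze*.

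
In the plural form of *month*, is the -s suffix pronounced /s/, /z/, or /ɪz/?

The stem *month* ends in a voiceless non-sibilant consonant.
The plural suffix surfaces as /ɪz/ after sibilants, /s/ after other voiceless consonants, and /z/ after other voiced sounds.
So the plural -s on *month* is pronounced /s/.

/s/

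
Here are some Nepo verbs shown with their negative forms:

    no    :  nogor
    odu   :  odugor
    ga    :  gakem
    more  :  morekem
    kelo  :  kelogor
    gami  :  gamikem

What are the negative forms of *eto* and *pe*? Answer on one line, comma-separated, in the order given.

etogor, pekem

The alternation tracks the last vowel of the stem — -gor when the last vowel of the stem is a rounded vowel (*no*, *odu*, *kelo*); -kem when the last vowel of the stem is an unrounded vowel (*ga*, *more*, *gami*).
Since the last vowel of *eto* is /o/ (a rounded vowel), it takes -gor, giving *etogor*.
The last vowel of *pe* is /e/, which is an unrounded vowel, so the suffix is -kem, giving *pekem*.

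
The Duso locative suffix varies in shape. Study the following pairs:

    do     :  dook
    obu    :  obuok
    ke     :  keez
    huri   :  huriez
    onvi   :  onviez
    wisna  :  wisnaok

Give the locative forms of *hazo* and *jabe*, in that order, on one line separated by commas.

hazook, jabeez

Looking at the last vowel of each stem: -ez when the last vowel of the stem is a front vowel (*ke*, *huri*, *onvi*); -ok when the last vowel of the stem is a back vowel (*do*, *obu*, *wisna*).
*hazo* — last vowel /o/ (a back vowel) → -ok → *hazook*.
*jabe* — last vowel /e/ (a front vowel) → -ez → *jabeez*.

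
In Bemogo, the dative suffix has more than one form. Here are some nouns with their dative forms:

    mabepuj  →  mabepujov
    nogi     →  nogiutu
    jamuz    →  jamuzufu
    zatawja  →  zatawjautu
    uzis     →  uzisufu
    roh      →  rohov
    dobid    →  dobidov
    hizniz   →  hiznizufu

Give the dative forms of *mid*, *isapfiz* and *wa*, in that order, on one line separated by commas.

The alternation tracks the final sound of the stem — -ufu when the stem ends in a sibilant (*jamuz*, *uzis*, *hizniz*); -ov when the stem ends in a non-sibilant consonant (*mabepuj*, *roh*, *dobid*); -utu when the stem ends in a vowel (*nogi*, *zatawja*).
The final sound of *mid* is /d/, which is a non-sibilant consonant, so the suffix is -ov, giving *midov*.
Since the final sound of *isapfiz* is /z/ (a sibilant), it takes -ufu, giving *isapfizufu*.
Since the final sound of *wa* is /a/ (a vowel), it takes -utu, giving *wautu*.

midov, isapfizufu, wautu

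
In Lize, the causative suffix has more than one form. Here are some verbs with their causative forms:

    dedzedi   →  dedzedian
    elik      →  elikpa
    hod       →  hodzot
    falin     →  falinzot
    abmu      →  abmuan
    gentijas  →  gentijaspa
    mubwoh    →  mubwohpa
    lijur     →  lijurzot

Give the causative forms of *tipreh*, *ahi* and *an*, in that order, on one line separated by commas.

tiprehpa, ahian, anzot

Looking at the final sound of each stem: -pa when the stem ends in a voiceless consonant (*elik*, *gentijas*, *mubwoh*); -zot when the stem ends in a voiced consonant (*hod*, *falin*, *lijur*); -an when the stem ends in a vowel (*dedzedi*, *abmu*).
The final sound of *tipreh* is /h/, which is a voiceless consonant, so the suffix is -pa, giving *tiprehpa*.
*ahi* — final sound /i/ (a vowel) → -an → *ahian*.
*an*: final sound = /n/, a voiced consonant → -zot → *anzot*.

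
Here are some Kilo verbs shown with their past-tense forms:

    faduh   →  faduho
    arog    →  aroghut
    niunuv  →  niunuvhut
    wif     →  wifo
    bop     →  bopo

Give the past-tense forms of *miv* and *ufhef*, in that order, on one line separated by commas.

The alternation tracks the final consonant of the stem — -o when the stem ends in a voiceless consonant (*faduh*, *wif*, *bop*); -hut when the stem ends in a voiced consonant (*arog*, *niunuv*).
The final consonant of *miv* is /v/, which is voiced, so the suffix is -hut, giving *mivhut*.
*ufhef* — final consonant /f/ (voiceless) → -o → *ufhefo*.

mivhut, ufhefo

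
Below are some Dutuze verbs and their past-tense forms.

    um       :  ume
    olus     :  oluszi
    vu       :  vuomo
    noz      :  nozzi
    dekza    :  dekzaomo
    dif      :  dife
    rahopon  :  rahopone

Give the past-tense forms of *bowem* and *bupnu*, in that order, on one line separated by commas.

boweme, bupnuomo

The pattern is sibilance of the final sound: -zi when the stem ends in a sibilant (*olus*, *noz*); -e when the stem ends in a non-sibilant consonant (*um*, *dif*, *rahopon*); -omo when the stem ends in a vowel (*vu*, *dekza*).
*bowem*: final sound = /m/, a non-sibilant consonant → -e → *boweme*.
*bupnu* — final sound /u/ (a vowel) → -omo → *bupnuomo*.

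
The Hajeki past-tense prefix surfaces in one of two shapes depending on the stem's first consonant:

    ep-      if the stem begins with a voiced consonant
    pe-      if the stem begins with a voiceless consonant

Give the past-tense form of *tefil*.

Since the first consonant of *tefil* is /t/ (voiceless), it takes pe-, giving *petefil*.

petefil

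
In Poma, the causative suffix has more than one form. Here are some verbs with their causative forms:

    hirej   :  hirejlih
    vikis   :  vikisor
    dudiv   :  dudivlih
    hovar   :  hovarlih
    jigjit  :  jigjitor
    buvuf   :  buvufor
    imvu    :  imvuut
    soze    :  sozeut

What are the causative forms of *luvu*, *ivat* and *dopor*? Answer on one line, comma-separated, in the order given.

luvuut, ivator, doporlih

Looking at the final sound of each stem: -or when the stem ends in a voiceless consonant (*vikis*, *jigjit*, *buvuf*); -lih when the stem ends in a voiced consonant (*hirej*, *dudiv*, *hovar*); -ut when the stem ends in a vowel (*imvu*, *soze*).
*luvu*: final sound = /u/, a vowel → -ut → *luvuut*.
The final sound of *ivat* is /t/, which is a voiceless consonant, so the suffix is -or, giving *ivator*.
*dopor*: final sound = /r/, a voiced consonant → -lih → *doporlih*.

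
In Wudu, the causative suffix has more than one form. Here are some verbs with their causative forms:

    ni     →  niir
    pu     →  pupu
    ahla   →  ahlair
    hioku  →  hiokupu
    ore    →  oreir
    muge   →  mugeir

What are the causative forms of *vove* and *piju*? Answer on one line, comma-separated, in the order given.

voveir, pijupu

Looking at the last vowel of each stem: -pu when the last vowel of the stem is a rounded vowel (*pu*, *hioku*); -ir when the last vowel of the stem is an unrounded vowel (*ni*, *ahla*, *ore*, *muge*).
*vove* — last vowel /e/ (an unrounded vowel) → -ir → *voveir*.
*piju* — last vowel /u/ (a rounded vowel) → -pu → *pijupu*.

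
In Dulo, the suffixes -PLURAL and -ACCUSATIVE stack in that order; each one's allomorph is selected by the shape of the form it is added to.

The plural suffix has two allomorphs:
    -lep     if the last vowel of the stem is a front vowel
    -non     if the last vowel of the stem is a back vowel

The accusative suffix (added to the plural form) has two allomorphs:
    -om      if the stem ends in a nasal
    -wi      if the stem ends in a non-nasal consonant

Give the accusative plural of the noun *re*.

relepwi

*re*: last vowel = /e/, a front vowel → -lep → *relep*.
The plural form *relep*: final consonant = /p/, non-nasal → -wi → *relepwi*.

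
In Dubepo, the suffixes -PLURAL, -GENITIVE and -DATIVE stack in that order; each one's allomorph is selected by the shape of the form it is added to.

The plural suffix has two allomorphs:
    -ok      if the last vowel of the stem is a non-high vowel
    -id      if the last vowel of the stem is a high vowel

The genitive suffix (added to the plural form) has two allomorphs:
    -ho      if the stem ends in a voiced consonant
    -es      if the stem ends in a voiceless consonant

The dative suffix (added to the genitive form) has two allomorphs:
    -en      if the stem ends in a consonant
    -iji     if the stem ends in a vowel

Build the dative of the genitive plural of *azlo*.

azlookesen

The last vowel of *azlo* is /o/, which is a non-high vowel, so the plural suffix is -ok, giving *azlook*.
Since the final consonant of the plural form *azlook* is /k/ (voiceless), it takes -es, giving *azlookes*.
The genitive form *azlookes* — final sound /s/ (a consonant) → -en → *azlookesen*.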